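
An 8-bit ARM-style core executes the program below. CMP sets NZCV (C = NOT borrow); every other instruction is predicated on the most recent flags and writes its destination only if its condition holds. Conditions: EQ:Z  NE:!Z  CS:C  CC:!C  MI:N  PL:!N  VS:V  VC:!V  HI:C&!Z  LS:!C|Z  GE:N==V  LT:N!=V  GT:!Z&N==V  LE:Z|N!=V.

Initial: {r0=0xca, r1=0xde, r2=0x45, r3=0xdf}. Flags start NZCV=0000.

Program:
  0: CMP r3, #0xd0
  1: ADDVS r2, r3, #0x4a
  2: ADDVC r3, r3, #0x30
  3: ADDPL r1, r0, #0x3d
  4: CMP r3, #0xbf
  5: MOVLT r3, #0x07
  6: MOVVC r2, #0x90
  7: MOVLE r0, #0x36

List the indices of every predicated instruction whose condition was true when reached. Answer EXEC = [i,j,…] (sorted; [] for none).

EXEC = [2,3,6]

[0] flags=0010 → (cmp)
[1] flags=0010 VS?F → skip
[2] flags=0010 VC?T → r3=0x0f
[3] flags=0010 PL?T → r1=0x07
[4] flags=0000 → (cmp)
[5] flags=0000 LT?F → skip
[6] flags=0000 VC?T → r2=0x90
[7] flags=0000 LE?F → skip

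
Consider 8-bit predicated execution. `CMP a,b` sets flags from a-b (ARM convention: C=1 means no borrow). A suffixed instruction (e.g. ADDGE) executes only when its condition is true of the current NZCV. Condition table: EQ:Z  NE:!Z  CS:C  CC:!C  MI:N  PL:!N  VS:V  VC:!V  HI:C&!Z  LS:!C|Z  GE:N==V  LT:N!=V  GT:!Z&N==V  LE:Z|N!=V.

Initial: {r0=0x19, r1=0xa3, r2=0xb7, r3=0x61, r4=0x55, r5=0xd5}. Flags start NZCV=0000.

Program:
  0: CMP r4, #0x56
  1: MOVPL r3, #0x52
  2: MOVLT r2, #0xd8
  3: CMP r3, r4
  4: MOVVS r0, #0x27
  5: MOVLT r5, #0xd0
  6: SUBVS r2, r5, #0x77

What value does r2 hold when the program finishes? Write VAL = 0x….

0: ✓ CMP  NZCV=1000
1: · MOVPL
2: ✓ MOVLT  r2←0xd8
3: ✓ CMP  NZCV=0010
4: · MOVVS
5: · MOVLT
6: · SUBVS

VAL = 0xd8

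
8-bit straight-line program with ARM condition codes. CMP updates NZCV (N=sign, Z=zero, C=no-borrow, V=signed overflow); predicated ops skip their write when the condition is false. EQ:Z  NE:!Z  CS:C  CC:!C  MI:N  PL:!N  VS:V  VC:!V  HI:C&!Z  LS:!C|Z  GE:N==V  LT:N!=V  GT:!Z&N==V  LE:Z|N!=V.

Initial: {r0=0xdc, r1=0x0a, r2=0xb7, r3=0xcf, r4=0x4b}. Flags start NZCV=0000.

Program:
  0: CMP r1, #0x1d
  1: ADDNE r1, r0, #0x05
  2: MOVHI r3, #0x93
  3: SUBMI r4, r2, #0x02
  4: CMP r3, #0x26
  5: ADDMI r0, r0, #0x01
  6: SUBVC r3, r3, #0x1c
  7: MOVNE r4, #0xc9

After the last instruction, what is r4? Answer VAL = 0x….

0: ✓ CMP  NZCV=1000
1: ✓ ADDNE  r1←0xe1
2: · MOVHI
3: ✓ SUBMI  r4←0xb5
4: ✓ CMP  NZCV=1010
5: ✓ ADDMI  r0←0xdd
6: ✓ SUBVC  r3←0xb3
7: ✓ MOVNE  r4←0xc9

VAL = 0xc9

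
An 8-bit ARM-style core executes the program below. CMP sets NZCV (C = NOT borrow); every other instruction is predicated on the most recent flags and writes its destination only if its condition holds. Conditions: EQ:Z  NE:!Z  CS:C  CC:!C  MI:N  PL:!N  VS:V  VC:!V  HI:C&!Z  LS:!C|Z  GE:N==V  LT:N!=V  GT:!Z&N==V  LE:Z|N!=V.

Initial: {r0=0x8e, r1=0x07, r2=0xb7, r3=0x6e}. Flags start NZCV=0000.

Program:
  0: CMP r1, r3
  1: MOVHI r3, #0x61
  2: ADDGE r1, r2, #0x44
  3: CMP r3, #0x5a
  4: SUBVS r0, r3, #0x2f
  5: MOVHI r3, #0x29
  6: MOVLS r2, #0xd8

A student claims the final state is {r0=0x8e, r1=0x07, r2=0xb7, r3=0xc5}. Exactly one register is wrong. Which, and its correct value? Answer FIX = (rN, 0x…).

FIX = (r3, 0x29)

[0] flags=1000 → (cmp)
[1] flags=1000 HI?F → skip
[2] flags=1000 GE?F → skip
[3] flags=0010 → (cmp)
[4] flags=0010 VS?F → skip
[5] flags=0010 HI?T → r3=0x29
[6] flags=0010 LS?F → skip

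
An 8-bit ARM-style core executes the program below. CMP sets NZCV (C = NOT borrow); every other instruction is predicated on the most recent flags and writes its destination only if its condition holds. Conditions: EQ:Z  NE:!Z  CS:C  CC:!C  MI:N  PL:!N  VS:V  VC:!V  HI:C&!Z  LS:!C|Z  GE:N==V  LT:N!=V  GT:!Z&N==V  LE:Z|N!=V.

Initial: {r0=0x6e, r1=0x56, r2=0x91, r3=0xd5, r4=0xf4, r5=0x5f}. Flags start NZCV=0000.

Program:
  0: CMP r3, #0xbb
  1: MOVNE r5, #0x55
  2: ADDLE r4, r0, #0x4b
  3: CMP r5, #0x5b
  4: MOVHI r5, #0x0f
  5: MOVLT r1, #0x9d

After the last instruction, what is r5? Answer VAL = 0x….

[0] flags=0010 → (cmp)
[1] flags=0010 NE?T → r5=0x55
[2] flags=0010 LE?F → skip
[3] flags=1000 → (cmp)
[4] flags=1000 HI?F → skip
[5] flags=1000 LT?T → r1=0x9d

VAL = 0x55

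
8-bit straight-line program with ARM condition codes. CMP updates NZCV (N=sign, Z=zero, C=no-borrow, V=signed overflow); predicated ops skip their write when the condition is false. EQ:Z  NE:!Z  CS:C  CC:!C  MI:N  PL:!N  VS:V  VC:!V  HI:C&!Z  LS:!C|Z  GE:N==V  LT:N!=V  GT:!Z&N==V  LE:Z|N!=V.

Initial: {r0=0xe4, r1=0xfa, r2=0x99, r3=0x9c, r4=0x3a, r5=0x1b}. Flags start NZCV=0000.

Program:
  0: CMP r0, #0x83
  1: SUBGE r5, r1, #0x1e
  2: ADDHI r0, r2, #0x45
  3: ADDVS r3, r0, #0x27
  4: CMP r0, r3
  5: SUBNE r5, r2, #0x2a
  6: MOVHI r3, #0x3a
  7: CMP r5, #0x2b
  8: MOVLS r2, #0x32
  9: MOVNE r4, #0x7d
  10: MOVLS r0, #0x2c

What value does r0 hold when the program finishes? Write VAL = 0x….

[0] flags=0010 → (cmp)
[1] flags=0010 GE?T → r5=0xdc
[2] flags=0010 HI?T → r0=0xde
[3] flags=0010 VS?F → skip
[4] flags=0010 → (cmp)
[5] flags=0010 NE?T → r5=0x6f
[6] flags=0010 HI?T → r3=0x3a
[7] flags=0010 → (cmp)
[8] flags=0010 LS?F → skip
[9] flags=0010 NE?T → r4=0x7d
[10] flags=0010 LS?F → skip

VAL = 0xde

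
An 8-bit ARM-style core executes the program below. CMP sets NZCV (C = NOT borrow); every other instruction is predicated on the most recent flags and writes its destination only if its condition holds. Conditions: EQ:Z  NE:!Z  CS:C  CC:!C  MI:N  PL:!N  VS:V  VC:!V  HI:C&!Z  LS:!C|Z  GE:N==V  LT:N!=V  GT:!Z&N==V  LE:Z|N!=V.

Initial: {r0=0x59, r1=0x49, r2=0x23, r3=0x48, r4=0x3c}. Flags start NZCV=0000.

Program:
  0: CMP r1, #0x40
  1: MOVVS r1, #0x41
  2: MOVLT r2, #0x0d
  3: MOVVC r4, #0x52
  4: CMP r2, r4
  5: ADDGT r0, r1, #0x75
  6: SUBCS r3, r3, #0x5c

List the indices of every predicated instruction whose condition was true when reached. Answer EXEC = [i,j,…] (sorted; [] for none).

EXEC = [3]

[0] flags=0010 → (cmp)
[1] flags=0010 VS?F → skip
[2] flags=0010 LT?F → skip
[3] flags=0010 VC?T → r4=0x52
[4] flags=1000 → (cmp)
[5] flags=1000 GT?F → skip
[6] flags=1000 CS?F → skip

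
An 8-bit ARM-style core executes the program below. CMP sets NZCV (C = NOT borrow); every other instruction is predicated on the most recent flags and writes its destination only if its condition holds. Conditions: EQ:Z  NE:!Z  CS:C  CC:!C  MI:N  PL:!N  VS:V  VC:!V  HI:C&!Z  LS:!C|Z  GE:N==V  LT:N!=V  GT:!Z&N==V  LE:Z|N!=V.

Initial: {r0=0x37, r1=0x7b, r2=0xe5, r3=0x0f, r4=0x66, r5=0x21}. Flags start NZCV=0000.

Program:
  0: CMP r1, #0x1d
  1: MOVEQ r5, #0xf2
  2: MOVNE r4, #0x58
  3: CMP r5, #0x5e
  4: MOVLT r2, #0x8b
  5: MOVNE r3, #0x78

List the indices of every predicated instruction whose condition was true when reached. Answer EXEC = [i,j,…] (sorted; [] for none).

EXEC = [2,4,5]

0: ✓ CMP  NZCV=0010
1: · MOVEQ
2: ✓ MOVNE  r4←0x58
3: ✓ CMP  NZCV=1000
4: ✓ MOVLT  r2←0x8b
5: ✓ MOVNE  r3←0x78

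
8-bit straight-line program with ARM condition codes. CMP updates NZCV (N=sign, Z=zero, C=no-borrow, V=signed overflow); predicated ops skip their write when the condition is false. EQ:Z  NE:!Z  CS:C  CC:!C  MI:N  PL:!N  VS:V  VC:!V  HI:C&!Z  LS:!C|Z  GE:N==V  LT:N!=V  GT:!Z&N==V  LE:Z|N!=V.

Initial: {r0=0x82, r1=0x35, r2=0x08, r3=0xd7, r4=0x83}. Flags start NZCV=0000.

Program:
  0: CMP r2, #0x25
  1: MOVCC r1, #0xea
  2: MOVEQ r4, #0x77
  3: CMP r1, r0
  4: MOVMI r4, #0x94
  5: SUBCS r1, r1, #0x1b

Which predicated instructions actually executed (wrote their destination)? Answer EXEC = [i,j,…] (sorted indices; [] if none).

EXEC = [1,5]

0: ✓ CMP  NZCV=1000
1: ✓ MOVCC  r1←0xea
2: · MOVEQ
3: ✓ CMP  NZCV=0010
4: · MOVMI
5: ✓ SUBCS  r1←0xcf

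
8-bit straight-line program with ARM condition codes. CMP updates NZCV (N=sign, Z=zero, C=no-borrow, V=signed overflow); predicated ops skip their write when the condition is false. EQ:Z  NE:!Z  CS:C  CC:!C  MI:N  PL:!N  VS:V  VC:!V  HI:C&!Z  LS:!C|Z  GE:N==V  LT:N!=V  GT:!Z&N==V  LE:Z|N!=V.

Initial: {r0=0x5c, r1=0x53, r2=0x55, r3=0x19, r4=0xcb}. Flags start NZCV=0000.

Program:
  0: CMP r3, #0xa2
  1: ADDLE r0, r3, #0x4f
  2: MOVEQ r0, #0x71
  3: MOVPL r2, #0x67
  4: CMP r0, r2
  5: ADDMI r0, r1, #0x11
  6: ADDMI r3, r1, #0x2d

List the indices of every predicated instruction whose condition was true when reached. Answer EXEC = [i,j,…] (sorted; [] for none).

EXEC = [3,5,6]

[0] flags=0000 → (cmp)
[1] flags=0000 LE?F → skip
[2] flags=0000 EQ?F → skip
[3] flags=0000 PL?T → r2=0x67
[4] flags=1000 → (cmp)
[5] flags=1000 MI?T → r0=0x64
[6] flags=1000 MI?T → r3=0x80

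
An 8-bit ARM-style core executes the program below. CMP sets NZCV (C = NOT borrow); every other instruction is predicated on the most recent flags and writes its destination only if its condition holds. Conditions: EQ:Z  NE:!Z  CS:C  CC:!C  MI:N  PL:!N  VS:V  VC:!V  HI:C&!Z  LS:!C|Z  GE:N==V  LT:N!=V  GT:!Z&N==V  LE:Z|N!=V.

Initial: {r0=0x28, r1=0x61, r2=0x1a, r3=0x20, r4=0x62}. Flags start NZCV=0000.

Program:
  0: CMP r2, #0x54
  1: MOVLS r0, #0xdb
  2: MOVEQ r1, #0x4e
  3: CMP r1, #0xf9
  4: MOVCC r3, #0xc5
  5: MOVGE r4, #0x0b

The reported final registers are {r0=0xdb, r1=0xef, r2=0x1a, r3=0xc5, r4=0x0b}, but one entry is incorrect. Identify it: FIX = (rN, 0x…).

FIX = (r1, 0x61)

[0] flags=1000 → (cmp)
[1] flags=1000 LS?T → r0=0xdb
[2] flags=1000 EQ?F → skip
[3] flags=0000 → (cmp)
[4] flags=0000 CC?T → r3=0xc5
[5] flags=0000 GE?T → r4=0x0b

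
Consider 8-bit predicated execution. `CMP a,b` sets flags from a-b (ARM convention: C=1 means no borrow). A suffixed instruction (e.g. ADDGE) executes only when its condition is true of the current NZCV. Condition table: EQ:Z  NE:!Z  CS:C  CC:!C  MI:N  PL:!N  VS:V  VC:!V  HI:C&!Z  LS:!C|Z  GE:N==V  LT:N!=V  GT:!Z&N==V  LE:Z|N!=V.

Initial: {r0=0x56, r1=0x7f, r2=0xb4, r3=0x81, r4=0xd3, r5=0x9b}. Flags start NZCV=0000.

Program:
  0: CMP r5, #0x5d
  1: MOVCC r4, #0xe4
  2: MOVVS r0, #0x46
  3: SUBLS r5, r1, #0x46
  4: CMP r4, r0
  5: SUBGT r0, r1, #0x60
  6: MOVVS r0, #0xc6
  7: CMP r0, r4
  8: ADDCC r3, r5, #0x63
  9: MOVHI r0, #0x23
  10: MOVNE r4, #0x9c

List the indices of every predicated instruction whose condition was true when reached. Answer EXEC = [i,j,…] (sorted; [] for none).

[0] flags=0011 → (cmp)
[1] flags=0011 CC?F → skip
[2] flags=0011 VS?T → r0=0x46
[3] flags=0011 LS?F → skip
[4] flags=1010 → (cmp)
[5] flags=1010 GT?F → skip
[6] flags=1010 VS?F → skip
[7] flags=0000 → (cmp)
[8] flags=0000 CC?T → r3=0xfe
[9] flags=0000 HI?F → skip
[10] flags=0000 NE?T → r4=0x9c

EXEC = [2,8,10]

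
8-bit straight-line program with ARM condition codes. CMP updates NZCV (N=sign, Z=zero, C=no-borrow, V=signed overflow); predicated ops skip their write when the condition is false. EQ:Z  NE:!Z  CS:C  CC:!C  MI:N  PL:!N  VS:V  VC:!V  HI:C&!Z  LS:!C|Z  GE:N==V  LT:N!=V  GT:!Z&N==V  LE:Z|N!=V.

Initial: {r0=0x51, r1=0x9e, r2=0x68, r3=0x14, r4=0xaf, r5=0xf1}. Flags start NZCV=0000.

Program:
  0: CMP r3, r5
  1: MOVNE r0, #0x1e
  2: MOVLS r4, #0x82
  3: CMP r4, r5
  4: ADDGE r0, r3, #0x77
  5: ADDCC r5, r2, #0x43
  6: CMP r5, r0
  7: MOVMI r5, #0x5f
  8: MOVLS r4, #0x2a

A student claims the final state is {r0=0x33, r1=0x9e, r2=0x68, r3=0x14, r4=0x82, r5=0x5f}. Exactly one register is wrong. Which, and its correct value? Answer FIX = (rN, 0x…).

FIX = (r0, 0x1e)

0: ✓ CMP  NZCV=0000
1: ✓ MOVNE  r0←0x1e
2: ✓ MOVLS  r4←0x82
3: ✓ CMP  NZCV=1000
4: · ADDGE
5: ✓ ADDCC  r5←0xab
6: ✓ CMP  NZCV=1010
7: ✓ MOVMI  r5←0x5f
8: · MOVLS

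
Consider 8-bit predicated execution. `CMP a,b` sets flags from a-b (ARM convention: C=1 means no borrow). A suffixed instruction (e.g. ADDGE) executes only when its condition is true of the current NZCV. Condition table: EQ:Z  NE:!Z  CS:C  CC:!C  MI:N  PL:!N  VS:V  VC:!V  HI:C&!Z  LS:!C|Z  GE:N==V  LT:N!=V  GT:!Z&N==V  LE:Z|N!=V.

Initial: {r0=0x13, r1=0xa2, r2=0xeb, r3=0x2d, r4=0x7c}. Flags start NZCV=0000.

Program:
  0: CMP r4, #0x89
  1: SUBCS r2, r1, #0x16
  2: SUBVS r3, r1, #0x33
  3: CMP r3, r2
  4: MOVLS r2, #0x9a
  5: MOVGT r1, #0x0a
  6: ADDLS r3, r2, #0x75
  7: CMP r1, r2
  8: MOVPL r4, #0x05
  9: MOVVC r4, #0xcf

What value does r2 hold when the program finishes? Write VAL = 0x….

[0] flags=1001 → (cmp)
[1] flags=1001 CS?F → skip
[2] flags=1001 VS?T → r3=0x6f
[3] flags=1001 → (cmp)
[4] flags=1001 LS?T → r2=0x9a
[5] flags=1001 GT?T → r1=0x0a
[6] flags=1001 LS?T → r3=0x0f
[7] flags=0000 → (cmp)
[8] flags=0000 PL?T → r4=0x05
[9] flags=0000 VC?T → r4=0xcf

VAL = 0x9a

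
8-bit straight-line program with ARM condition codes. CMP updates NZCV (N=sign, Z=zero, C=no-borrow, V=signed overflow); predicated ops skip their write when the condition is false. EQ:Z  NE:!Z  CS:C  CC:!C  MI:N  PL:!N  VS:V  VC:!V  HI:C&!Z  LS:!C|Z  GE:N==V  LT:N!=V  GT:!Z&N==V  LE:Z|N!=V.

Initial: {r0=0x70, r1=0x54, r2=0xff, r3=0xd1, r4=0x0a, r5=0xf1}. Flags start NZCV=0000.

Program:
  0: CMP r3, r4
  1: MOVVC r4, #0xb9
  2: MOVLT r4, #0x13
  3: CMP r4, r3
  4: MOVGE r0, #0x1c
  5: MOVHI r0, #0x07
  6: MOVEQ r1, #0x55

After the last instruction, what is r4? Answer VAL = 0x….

0: ✓ CMP  NZCV=1010
1: ✓ MOVVC  r4←0xb9
2: ✓ MOVLT  r4←0x13
3: ✓ CMP  NZCV=0000
4: ✓ MOVGE  r0←0x1c
5: · MOVHI
6: · MOVEQ

VAL = 0x13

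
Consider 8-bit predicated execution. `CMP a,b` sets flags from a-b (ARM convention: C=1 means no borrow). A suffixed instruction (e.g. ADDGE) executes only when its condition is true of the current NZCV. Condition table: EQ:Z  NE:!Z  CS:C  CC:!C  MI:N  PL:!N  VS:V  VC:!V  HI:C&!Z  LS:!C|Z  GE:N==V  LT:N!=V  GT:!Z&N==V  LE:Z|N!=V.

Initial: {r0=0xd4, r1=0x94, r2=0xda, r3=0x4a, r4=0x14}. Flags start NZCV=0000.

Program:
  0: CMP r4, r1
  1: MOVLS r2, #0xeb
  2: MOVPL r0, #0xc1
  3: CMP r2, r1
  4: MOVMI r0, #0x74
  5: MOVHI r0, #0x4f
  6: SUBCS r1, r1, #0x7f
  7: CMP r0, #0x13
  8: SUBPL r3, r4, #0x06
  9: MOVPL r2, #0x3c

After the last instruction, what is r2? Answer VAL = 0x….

0: ✓ CMP  NZCV=1001
1: ✓ MOVLS  r2←0xeb
2: · MOVPL
3: ✓ CMP  NZCV=0010
4: · MOVMI
5: ✓ MOVHI  r0←0x4f
6: ✓ SUBCS  r1←0x15
7: ✓ CMP  NZCV=0010
8: ✓ SUBPL  r3←0x0e
9: ✓ MOVPL  r2←0x3c

VAL = 0x3c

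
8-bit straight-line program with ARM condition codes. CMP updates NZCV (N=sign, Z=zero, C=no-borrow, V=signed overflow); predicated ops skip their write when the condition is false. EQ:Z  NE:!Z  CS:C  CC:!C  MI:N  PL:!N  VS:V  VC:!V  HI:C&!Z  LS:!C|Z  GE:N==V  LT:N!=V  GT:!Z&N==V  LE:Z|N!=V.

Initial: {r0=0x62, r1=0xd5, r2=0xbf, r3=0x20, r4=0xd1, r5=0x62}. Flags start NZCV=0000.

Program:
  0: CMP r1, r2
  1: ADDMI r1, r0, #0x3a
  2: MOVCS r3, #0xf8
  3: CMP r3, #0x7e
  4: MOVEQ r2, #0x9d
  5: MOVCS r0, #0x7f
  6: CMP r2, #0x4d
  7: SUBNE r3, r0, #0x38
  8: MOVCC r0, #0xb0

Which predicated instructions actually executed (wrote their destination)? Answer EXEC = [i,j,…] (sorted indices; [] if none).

EXEC = [2,5,7]

0: ✓ CMP  NZCV=0010
1: · ADDMI
2: ✓ MOVCS  r3←0xf8
3: ✓ CMP  NZCV=0011
4: · MOVEQ
5: ✓ MOVCS  r0←0x7f
6: ✓ CMP  NZCV=0011
7: ✓ SUBNE  r3←0x47
8: · MOVCC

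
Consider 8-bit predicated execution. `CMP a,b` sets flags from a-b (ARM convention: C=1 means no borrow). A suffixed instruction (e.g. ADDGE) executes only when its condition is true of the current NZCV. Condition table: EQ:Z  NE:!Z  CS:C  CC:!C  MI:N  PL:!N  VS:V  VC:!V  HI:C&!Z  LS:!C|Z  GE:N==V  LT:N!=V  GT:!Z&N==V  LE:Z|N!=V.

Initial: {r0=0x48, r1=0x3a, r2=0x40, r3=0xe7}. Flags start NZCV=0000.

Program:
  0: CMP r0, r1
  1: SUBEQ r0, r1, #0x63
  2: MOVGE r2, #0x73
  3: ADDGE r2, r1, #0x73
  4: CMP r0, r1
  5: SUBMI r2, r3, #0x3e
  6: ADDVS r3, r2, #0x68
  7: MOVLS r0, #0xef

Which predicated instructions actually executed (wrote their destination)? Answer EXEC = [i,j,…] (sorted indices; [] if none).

[0] flags=0010 → (cmp)
[1] flags=0010 EQ?F → skip
[2] flags=0010 GE?T → r2=0x73
[3] flags=0010 GE?T → r2=0xad
[4] flags=0010 → (cmp)
[5] flags=0010 MI?F → skip
[6] flags=0010 VS?F → skip
[7] flags=0010 LS?F → skip

EXEC = [2,3]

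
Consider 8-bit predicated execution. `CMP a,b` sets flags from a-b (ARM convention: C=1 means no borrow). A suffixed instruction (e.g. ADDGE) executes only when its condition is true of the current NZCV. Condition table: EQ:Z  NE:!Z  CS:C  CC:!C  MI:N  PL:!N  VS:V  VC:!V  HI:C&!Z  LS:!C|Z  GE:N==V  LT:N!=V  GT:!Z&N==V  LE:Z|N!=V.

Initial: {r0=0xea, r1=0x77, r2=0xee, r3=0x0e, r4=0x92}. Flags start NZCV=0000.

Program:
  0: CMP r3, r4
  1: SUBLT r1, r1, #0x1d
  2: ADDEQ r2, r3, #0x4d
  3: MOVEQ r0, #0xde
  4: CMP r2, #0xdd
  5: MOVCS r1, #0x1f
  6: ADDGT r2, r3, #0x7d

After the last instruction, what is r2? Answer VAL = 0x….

[0] flags=0000 → (cmp)
[1] flags=0000 LT?F → skip
[2] flags=0000 EQ?F → skip
[3] flags=0000 EQ?F → skip
[4] flags=0010 → (cmp)
[5] flags=0010 CS?T → r1=0x1f
[6] flags=0010 GT?T → r2=0x8b

VAL = 0x8b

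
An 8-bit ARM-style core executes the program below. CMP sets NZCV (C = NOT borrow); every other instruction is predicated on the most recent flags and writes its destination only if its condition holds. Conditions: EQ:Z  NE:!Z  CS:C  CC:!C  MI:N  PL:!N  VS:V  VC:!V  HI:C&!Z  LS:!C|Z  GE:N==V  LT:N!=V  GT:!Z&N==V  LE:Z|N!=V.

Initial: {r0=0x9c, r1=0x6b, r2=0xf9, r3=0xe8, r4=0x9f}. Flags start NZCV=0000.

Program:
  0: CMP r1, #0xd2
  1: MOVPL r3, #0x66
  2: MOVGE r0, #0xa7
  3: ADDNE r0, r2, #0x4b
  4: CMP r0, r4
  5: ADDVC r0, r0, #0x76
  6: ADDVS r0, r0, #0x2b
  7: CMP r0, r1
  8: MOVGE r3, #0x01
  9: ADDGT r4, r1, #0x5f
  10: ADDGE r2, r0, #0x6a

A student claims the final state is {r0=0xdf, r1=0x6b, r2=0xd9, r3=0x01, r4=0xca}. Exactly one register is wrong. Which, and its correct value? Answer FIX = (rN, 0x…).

FIX = (r0, 0x6f)

[0] flags=1001 → (cmp)
[1] flags=1001 PL?F → skip
[2] flags=1001 GE?T → r0=0xa7
[3] flags=1001 NE?T → r0=0x44
[4] flags=1001 → (cmp)
[5] flags=1001 VC?F → skip
[6] flags=1001 VS?T → r0=0x6f
[7] flags=0010 → (cmp)
[8] flags=0010 GE?T → r3=0x01
[9] flags=0010 GT?T → r4=0xca
[10] flags=0010 GE?T → r2=0xd9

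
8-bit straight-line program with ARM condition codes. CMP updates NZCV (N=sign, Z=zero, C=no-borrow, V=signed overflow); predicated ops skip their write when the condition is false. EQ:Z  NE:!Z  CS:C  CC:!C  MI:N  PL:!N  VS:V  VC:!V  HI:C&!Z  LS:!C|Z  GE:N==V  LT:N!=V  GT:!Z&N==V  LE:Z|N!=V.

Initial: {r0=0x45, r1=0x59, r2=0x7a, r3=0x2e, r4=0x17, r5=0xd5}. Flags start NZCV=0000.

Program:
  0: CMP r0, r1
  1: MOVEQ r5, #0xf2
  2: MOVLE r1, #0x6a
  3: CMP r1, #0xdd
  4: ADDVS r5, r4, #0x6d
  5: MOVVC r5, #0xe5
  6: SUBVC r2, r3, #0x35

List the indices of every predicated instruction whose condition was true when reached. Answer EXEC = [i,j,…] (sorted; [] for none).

0: ✓ CMP  NZCV=1000
1: · MOVEQ
2: ✓ MOVLE  r1←0x6a
3: ✓ CMP  NZCV=1001
4: ✓ ADDVS  r5←0x84
5: · MOVVC
6: · SUBVC

EXEC = [2,4]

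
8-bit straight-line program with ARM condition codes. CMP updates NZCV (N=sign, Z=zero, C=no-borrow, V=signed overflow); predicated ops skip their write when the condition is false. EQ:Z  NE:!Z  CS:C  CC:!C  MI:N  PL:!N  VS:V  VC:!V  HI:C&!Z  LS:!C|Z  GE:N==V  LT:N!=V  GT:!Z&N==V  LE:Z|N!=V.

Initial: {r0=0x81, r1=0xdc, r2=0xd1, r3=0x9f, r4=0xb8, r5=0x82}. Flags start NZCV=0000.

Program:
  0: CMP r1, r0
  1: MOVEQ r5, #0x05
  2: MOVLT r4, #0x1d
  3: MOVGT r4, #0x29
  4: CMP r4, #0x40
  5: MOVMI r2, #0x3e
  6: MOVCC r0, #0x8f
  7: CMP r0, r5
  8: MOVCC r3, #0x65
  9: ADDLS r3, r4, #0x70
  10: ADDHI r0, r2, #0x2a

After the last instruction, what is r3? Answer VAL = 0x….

VAL = 0x9f

0: ✓ CMP  NZCV=0010
1: · MOVEQ
2: · MOVLT
3: ✓ MOVGT  r4←0x29
4: ✓ CMP  NZCV=1000
5: ✓ MOVMI  r2←0x3e
6: ✓ MOVCC  r0←0x8f
7: ✓ CMP  NZCV=0010
8: · MOVCC
9: · ADDLS
10: ✓ ADDHI  r0←0x68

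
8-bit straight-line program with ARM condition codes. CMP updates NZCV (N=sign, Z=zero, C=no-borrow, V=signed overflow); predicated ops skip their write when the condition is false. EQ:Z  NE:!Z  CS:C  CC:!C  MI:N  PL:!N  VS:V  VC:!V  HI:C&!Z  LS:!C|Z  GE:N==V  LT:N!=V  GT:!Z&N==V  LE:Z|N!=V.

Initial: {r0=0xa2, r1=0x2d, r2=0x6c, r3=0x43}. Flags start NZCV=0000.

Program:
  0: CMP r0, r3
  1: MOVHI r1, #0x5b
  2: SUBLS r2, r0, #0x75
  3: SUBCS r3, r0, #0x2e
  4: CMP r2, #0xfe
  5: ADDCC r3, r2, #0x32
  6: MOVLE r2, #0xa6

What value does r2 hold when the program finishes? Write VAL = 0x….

VAL = 0x6c

0: ✓ CMP  NZCV=0011
1: ✓ MOVHI  r1←0x5b
2: · SUBLS
3: ✓ SUBCS  r3←0x74
4: ✓ CMP  NZCV=0000
5: ✓ ADDCC  r3←0x9e
6: · MOVLE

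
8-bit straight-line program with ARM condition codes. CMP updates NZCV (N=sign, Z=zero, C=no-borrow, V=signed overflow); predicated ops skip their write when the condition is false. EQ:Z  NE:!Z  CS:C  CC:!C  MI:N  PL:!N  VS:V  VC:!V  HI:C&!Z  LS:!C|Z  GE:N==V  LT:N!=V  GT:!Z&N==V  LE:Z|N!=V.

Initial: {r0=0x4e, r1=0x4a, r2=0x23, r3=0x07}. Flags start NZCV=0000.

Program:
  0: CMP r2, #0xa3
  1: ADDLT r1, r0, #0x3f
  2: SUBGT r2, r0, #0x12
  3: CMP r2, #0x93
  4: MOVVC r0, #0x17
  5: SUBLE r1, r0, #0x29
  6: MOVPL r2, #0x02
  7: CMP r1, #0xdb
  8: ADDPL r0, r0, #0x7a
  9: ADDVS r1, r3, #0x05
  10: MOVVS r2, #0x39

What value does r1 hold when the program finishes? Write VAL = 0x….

[0] flags=1001 → (cmp)
[1] flags=1001 LT?F → skip
[2] flags=1001 GT?T → r2=0x3c
[3] flags=1001 → (cmp)
[4] flags=1001 VC?F → skip
[5] flags=1001 LE?F → skip
[6] flags=1001 PL?F → skip
[7] flags=0000 → (cmp)
[8] flags=0000 PL?T → r0=0xc8
[9] flags=0000 VS?F → skip
[10] flags=0000 VS?F → skip

VAL = 0x4a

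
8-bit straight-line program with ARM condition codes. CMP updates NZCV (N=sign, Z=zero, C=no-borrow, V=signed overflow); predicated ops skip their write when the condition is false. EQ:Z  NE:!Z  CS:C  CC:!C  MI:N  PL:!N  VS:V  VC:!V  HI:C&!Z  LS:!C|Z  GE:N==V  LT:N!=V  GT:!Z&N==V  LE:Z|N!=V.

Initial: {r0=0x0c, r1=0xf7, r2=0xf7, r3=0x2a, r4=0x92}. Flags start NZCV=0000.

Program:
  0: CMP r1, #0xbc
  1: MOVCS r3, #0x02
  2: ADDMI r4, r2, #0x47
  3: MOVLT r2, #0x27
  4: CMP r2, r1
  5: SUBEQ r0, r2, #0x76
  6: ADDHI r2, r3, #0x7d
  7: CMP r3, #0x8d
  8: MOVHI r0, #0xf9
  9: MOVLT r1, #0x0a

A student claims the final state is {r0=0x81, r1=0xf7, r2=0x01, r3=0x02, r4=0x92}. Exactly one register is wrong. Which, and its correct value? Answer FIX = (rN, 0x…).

FIX = (r2, 0xf7)

0: ✓ CMP  NZCV=0010
1: ✓ MOVCS  r3←0x02
2: · ADDMI
3: · MOVLT
4: ✓ CMP  NZCV=0110
5: ✓ SUBEQ  r0←0x81
6: · ADDHI
7: ✓ CMP  NZCV=0000
8: · MOVHI
9: · MOVLT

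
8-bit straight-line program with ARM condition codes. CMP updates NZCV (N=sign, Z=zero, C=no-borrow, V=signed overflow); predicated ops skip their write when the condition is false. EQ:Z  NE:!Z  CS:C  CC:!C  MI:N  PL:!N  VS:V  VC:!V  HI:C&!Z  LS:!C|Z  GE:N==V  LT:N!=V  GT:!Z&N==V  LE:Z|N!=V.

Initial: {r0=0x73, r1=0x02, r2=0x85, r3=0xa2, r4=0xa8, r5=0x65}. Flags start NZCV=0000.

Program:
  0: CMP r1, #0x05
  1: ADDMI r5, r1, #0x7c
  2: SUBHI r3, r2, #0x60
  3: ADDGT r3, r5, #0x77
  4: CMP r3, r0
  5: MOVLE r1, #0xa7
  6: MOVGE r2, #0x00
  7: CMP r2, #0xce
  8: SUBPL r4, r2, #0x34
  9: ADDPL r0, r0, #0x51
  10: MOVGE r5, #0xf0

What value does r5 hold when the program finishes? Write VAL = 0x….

VAL = 0x7e

0: ✓ CMP  NZCV=1000
1: ✓ ADDMI  r5←0x7e
2: · SUBHI
3: · ADDGT
4: ✓ CMP  NZCV=0011
5: ✓ MOVLE  r1←0xa7
6: · MOVGE
7: ✓ CMP  NZCV=1000
8: · SUBPL
9: · ADDPL
10: · MOVGE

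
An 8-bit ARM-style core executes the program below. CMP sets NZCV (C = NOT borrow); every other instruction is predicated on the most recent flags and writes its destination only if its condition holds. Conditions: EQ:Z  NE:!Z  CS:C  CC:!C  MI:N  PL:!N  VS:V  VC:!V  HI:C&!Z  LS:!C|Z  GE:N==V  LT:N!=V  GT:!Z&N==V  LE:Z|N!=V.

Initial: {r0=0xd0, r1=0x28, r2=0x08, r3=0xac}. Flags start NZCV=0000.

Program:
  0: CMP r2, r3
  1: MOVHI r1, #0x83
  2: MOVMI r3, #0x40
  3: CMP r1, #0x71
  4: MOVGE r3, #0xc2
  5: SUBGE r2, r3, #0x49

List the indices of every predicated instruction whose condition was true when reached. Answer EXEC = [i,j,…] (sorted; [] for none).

[0] flags=0000 → (cmp)
[1] flags=0000 HI?F → skip
[2] flags=0000 MI?F → skip
[3] flags=1000 → (cmp)
[4] flags=1000 GE?F → skip
[5] flags=1000 GE?F → skip

EXEC = []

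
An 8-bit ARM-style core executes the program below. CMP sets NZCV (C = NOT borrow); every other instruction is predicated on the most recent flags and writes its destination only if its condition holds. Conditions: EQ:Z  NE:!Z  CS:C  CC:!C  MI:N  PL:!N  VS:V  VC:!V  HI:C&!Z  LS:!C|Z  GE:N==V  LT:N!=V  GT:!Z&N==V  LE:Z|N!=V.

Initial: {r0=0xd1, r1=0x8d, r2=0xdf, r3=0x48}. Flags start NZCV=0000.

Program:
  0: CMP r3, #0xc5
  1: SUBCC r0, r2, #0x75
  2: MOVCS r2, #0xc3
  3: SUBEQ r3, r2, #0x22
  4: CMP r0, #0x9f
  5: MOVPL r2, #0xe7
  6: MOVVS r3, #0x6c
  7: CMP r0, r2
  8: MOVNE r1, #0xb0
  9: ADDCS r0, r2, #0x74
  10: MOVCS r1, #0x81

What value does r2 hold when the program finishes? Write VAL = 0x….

[0] flags=1001 → (cmp)
[1] flags=1001 CC?T → r0=0x6a
[2] flags=1001 CS?F → skip
[3] flags=1001 EQ?F → skip
[4] flags=1001 → (cmp)
[5] flags=1001 PL?F → skip
[6] flags=1001 VS?T → r3=0x6c
[7] flags=1001 → (cmp)
[8] flags=1001 NE?T → r1=0xb0
[9] flags=1001 CS?F → skip
[10] flags=1001 CS?F → skip

VAL = 0xdf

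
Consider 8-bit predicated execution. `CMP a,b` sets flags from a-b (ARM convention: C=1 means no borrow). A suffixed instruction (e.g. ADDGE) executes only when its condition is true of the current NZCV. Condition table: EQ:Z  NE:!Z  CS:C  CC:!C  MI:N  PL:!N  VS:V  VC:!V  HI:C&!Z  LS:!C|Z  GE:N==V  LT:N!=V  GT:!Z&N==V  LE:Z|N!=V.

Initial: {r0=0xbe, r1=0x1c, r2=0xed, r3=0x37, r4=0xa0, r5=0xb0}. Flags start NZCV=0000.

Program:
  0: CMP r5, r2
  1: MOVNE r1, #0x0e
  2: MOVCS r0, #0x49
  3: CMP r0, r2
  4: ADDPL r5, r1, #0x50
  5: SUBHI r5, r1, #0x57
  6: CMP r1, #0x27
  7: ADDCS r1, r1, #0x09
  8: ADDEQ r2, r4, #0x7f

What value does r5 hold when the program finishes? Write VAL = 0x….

0: ✓ CMP  NZCV=1000
1: ✓ MOVNE  r1←0x0e
2: · MOVCS
3: ✓ CMP  NZCV=1000
4: · ADDPL
5: · SUBHI
6: ✓ CMP  NZCV=1000
7: · ADDCS
8: · ADDEQ

VAL = 0xb0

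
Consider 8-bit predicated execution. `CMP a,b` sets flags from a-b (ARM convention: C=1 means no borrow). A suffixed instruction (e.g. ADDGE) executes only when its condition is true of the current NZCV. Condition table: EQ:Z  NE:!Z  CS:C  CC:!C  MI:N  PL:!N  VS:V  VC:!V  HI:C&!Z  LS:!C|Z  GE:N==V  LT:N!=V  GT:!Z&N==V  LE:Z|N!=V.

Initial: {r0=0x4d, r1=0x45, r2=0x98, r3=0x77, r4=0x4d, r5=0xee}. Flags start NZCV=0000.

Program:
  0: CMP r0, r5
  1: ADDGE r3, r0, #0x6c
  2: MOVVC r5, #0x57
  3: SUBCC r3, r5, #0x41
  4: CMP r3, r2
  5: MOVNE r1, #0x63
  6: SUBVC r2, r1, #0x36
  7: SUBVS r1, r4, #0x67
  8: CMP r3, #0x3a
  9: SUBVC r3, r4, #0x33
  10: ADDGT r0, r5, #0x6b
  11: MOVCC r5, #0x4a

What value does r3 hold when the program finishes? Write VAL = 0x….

VAL = 0x1a

0: ✓ CMP  NZCV=0000
1: ✓ ADDGE  r3←0xb9
2: ✓ MOVVC  r5←0x57
3: ✓ SUBCC  r3←0x16
4: ✓ CMP  NZCV=0000
5: ✓ MOVNE  r1←0x63
6: ✓ SUBVC  r2←0x2d
7: · SUBVS
8: ✓ CMP  NZCV=1000
9: ✓ SUBVC  r3←0x1a
10: · ADDGT
11: ✓ MOVCC  r5←0x4a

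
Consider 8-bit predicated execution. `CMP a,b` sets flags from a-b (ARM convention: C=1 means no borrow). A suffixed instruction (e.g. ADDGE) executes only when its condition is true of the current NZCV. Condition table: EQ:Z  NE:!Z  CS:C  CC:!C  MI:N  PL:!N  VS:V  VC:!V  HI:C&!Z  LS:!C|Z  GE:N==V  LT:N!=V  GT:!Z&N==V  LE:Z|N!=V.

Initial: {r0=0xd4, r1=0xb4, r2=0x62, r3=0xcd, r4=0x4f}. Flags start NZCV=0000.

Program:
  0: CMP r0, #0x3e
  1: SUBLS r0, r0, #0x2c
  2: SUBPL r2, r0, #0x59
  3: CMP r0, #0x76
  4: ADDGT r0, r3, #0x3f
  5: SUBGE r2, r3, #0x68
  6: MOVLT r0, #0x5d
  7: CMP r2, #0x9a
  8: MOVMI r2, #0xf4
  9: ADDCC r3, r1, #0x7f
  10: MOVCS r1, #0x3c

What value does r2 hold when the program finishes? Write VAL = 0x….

VAL = 0xf4

[0] flags=1010 → (cmp)
[1] flags=1010 LS?F → skip
[2] flags=1010 PL?F → skip
[3] flags=0011 → (cmp)
[4] flags=0011 GT?F → skip
[5] flags=0011 GE?F → skip
[6] flags=0011 LT?T → r0=0x5d
[7] flags=1001 → (cmp)
[8] flags=1001 MI?T → r2=0xf4
[9] flags=1001 CC?T → r3=0x33
[10] flags=1001 CS?F → skip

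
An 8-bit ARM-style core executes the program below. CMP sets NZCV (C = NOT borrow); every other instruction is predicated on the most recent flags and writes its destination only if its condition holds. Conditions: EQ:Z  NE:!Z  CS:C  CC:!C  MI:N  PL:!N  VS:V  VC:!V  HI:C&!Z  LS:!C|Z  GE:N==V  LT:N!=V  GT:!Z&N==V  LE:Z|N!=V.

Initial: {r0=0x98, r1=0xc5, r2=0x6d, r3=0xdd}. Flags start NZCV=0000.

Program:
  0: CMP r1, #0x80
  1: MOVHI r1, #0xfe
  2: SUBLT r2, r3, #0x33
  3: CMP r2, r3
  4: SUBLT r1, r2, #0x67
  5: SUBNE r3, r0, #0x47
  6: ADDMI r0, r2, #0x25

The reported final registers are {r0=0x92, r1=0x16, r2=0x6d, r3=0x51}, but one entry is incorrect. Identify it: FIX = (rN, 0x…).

FIX = (r1, 0xfe)

0: ✓ CMP  NZCV=0010
1: ✓ MOVHI  r1←0xfe
2: · SUBLT
3: ✓ CMP  NZCV=1001
4: · SUBLT
5: ✓ SUBNE  r3←0x51
6: ✓ ADDMI  r0←0x92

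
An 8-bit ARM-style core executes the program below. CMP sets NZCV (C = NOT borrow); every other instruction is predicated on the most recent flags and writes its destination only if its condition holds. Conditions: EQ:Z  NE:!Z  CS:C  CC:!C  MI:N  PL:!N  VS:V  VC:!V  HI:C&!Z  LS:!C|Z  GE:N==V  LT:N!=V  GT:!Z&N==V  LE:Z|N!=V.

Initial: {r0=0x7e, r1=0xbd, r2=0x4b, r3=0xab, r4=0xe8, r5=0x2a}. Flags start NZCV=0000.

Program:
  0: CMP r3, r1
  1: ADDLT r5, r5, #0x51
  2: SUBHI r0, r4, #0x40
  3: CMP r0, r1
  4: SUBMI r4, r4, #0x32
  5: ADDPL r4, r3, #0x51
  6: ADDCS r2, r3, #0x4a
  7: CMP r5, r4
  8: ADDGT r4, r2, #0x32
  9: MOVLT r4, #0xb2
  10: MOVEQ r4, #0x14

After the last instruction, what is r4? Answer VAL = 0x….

VAL = 0x7d

[0] flags=1000 → (cmp)
[1] flags=1000 LT?T → r5=0x7b
[2] flags=1000 HI?F → skip
[3] flags=1001 → (cmp)
[4] flags=1001 MI?T → r4=0xb6
[5] flags=1001 PL?F → skip
[6] flags=1001 CS?F → skip
[7] flags=1001 → (cmp)
[8] flags=1001 GT?T → r4=0x7d
[9] flags=1001 LT?F → skip
[10] flags=1001 EQ?F → skip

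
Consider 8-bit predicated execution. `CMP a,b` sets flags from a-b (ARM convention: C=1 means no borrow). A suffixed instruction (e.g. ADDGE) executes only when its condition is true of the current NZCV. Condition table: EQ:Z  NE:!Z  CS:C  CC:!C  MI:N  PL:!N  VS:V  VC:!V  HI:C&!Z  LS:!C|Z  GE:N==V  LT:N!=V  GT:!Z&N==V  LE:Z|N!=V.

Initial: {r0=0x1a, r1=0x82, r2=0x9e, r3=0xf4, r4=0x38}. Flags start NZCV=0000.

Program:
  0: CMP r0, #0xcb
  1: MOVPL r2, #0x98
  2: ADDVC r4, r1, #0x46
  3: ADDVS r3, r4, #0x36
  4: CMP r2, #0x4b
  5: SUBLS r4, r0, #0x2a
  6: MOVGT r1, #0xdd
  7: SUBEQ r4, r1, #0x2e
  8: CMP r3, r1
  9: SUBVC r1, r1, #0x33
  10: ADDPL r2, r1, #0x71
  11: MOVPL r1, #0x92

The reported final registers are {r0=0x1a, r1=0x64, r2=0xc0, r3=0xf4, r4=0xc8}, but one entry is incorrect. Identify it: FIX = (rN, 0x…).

[0] flags=0000 → (cmp)
[1] flags=0000 PL?T → r2=0x98
[2] flags=0000 VC?T → r4=0xc8
[3] flags=0000 VS?F → skip
[4] flags=0011 → (cmp)
[5] flags=0011 LS?F → skip
[6] flags=0011 GT?F → skip
[7] flags=0011 EQ?F → skip
[8] flags=0010 → (cmp)
[9] flags=0010 VC?T → r1=0x4f
[10] flags=0010 PL?T → r2=0xc0
[11] flags=0010 PL?T → r1=0x92

FIX = (r1, 0x92)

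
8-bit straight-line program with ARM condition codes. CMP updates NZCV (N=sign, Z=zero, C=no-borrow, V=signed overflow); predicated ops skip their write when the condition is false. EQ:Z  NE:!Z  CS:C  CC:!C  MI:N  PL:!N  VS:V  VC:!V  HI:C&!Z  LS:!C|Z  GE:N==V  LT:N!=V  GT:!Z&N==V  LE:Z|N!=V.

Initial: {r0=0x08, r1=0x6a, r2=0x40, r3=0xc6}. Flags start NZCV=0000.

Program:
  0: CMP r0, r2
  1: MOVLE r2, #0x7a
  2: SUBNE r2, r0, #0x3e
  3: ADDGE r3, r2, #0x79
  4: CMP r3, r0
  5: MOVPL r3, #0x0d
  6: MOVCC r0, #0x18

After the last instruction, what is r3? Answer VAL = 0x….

[0] flags=1000 → (cmp)
[1] flags=1000 LE?T → r2=0x7a
[2] flags=1000 NE?T → r2=0xca
[3] flags=1000 GE?F → skip
[4] flags=1010 → (cmp)
[5] flags=1010 PL?F → skip
[6] flags=1010 CC?F → skip

VAL = 0xc6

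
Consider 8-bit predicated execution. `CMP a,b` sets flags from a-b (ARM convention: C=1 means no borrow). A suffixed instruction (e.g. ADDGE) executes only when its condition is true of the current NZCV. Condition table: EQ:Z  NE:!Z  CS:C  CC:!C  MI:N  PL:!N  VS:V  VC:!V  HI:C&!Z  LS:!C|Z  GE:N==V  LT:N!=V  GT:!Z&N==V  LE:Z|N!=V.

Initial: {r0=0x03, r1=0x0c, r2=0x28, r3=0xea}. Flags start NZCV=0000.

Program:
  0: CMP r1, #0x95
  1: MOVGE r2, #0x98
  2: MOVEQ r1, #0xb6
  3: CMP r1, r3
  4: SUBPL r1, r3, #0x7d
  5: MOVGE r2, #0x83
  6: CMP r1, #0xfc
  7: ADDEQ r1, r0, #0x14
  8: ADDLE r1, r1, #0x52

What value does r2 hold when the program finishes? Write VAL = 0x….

0: ✓ CMP  NZCV=0000
1: ✓ MOVGE  r2←0x98
2: · MOVEQ
3: ✓ CMP  NZCV=0000
4: ✓ SUBPL  r1←0x6d
5: ✓ MOVGE  r2←0x83
6: ✓ CMP  NZCV=0000
7: · ADDEQ
8: · ADDLE

VAL = 0x83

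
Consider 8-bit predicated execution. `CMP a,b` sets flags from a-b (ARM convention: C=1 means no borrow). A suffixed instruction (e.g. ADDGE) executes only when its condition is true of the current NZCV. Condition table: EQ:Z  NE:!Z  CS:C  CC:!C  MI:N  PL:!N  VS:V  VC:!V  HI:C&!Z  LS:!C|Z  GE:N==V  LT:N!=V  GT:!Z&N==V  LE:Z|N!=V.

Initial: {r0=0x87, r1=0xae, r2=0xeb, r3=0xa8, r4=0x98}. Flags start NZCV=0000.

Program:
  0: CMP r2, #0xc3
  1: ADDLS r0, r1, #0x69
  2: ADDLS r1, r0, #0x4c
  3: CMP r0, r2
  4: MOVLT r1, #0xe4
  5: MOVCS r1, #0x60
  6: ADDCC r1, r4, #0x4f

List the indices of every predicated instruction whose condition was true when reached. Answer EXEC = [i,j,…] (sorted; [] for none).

EXEC = [4,6]

[0] flags=0010 → (cmp)
[1] flags=0010 LS?F → skip
[2] flags=0010 LS?F → skip
[3] flags=1000 → (cmp)
[4] flags=1000 LT?T → r1=0xe4
[5] flags=1000 CS?F → skip
[6] flags=1000 CC?T → r1=0xe7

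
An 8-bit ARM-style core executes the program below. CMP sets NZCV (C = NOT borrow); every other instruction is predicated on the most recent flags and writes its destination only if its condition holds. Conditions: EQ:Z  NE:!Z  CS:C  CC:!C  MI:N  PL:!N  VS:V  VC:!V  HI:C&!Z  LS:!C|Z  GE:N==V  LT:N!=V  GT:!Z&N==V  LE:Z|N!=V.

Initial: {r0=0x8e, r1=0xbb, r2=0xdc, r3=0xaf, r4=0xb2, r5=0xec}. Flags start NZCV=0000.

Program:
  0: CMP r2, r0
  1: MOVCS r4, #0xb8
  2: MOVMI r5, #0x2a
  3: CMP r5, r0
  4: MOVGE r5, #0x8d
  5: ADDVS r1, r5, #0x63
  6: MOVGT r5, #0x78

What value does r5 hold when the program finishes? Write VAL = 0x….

VAL = 0x78

[0] flags=0010 → (cmp)
[1] flags=0010 CS?T → r4=0xb8
[2] flags=0010 MI?F → skip
[3] flags=0010 → (cmp)
[4] flags=0010 GE?T → r5=0x8d
[5] flags=0010 VS?F → skip
[6] flags=0010 GT?T → r5=0x78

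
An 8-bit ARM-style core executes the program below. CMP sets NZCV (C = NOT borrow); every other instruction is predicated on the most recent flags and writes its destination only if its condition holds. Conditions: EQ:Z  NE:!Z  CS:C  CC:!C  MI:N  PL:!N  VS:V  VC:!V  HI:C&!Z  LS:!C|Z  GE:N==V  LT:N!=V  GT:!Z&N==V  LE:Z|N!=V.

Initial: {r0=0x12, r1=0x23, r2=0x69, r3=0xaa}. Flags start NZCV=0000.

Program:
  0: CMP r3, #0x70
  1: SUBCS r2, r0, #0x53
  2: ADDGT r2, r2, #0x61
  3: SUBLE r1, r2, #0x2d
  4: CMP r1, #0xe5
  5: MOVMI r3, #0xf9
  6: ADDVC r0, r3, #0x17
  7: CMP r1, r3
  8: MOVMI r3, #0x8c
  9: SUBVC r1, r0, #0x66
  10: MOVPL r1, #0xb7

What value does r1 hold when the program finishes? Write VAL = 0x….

VAL = 0xaa

[0] flags=0011 → (cmp)
[1] flags=0011 CS?T → r2=0xbf
[2] flags=0011 GT?F → skip
[3] flags=0011 LE?T → r1=0x92
[4] flags=1000 → (cmp)
[5] flags=1000 MI?T → r3=0xf9
[6] flags=1000 VC?T → r0=0x10
[7] flags=1000 → (cmp)
[8] flags=1000 MI?T → r3=0x8c
[9] flags=1000 VC?T → r1=0xaa
[10] flags=1000 PL?F → skip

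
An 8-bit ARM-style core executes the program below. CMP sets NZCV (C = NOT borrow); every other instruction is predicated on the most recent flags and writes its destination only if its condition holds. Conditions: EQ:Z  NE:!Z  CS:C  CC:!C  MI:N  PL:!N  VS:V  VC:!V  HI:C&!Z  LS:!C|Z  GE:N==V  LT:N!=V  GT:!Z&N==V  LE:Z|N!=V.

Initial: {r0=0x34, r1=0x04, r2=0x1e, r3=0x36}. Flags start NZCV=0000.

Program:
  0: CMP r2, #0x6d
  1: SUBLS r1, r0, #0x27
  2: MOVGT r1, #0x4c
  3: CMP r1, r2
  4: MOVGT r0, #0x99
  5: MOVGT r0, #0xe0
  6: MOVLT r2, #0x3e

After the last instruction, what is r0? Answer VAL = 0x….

VAL = 0x34

0: ✓ CMP  NZCV=1000
1: ✓ SUBLS  r1←0x0d
2: · MOVGT
3: ✓ CMP  NZCV=1000
4: · MOVGT
5: · MOVGT
6: ✓ MOVLT  r2←0x3e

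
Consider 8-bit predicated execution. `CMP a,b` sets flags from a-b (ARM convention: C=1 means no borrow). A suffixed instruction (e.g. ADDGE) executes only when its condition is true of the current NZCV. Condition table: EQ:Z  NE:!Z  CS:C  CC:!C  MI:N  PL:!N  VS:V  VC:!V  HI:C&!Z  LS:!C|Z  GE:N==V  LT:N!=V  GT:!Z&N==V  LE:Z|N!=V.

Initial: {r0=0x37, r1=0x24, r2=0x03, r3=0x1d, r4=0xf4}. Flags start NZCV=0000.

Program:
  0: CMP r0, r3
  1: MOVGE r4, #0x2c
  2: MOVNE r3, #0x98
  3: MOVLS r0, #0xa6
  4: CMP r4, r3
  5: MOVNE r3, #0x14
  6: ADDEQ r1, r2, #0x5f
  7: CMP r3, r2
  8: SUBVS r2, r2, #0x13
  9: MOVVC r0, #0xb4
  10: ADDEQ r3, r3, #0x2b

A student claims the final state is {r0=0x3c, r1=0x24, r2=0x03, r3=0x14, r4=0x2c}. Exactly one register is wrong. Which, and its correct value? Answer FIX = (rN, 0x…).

FIX = (r0, 0xb4)

0: ✓ CMP  NZCV=0010
1: ✓ MOVGE  r4←0x2c
2: ✓ MOVNE  r3←0x98
3: · MOVLS
4: ✓ CMP  NZCV=1001
5: ✓ MOVNE  r3←0x14
6: · ADDEQ
7: ✓ CMP  NZCV=0010
8: · SUBVS
9: ✓ MOVVC  r0←0xb4
10: · ADDEQ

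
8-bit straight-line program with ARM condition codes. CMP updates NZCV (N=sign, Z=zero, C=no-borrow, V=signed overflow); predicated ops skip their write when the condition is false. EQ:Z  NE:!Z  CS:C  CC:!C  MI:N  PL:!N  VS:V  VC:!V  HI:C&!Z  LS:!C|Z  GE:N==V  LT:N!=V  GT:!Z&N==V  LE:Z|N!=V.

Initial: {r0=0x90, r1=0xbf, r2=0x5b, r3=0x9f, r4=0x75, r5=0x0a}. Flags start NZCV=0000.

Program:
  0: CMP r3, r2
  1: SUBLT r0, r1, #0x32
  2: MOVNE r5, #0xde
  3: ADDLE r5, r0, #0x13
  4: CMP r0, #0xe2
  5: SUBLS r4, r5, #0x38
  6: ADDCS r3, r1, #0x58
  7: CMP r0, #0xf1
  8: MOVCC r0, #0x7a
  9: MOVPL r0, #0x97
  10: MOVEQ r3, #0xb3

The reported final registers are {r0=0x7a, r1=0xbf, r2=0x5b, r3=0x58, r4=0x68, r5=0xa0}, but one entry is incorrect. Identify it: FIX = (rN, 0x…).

0: ✓ CMP  NZCV=0011
1: ✓ SUBLT  r0←0x8d
2: ✓ MOVNE  r5←0xde
3: ✓ ADDLE  r5←0xa0
4: ✓ CMP  NZCV=1000
5: ✓ SUBLS  r4←0x68
6: · ADDCS
7: ✓ CMP  NZCV=1000
8: ✓ MOVCC  r0←0x7a
9: · MOVPL
10: · MOVEQ

FIX = (r3, 0x9f)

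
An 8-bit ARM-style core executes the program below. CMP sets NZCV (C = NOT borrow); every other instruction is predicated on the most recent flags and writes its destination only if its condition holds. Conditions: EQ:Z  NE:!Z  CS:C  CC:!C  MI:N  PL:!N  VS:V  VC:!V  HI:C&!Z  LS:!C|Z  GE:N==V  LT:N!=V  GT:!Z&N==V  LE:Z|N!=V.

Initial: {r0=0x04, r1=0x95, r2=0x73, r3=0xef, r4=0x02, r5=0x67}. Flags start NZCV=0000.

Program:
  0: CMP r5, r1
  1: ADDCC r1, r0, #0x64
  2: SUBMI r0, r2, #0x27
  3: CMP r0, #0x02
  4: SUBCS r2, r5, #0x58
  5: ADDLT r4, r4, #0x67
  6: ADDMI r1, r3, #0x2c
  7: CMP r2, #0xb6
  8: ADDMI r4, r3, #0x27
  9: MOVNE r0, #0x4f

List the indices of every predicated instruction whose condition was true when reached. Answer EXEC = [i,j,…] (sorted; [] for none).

[0] flags=1001 → (cmp)
[1] flags=1001 CC?T → r1=0x68
[2] flags=1001 MI?T → r0=0x4c
[3] flags=0010 → (cmp)
[4] flags=0010 CS?T → r2=0x0f
[5] flags=0010 LT?F → skip
[6] flags=0010 MI?F → skip
[7] flags=0000 → (cmp)
[8] flags=0000 MI?F → skip
[9] flags=0000 NE?T → r0=0x4f

EXEC = [1,2,4,9]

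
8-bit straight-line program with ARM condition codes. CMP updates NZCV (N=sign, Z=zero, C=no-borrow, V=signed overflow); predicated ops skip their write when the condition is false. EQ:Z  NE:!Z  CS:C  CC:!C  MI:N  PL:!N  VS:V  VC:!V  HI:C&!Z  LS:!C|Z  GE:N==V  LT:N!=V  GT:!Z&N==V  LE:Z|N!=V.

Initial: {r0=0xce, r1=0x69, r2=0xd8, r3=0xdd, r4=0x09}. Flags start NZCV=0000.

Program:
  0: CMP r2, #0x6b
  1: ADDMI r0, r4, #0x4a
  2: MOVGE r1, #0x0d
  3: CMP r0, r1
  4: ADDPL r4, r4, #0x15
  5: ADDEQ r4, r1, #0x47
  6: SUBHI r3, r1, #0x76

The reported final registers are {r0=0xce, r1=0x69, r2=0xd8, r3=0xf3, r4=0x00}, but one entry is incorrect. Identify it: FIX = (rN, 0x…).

FIX = (r4, 0x1e)

[0] flags=0011 → (cmp)
[1] flags=0011 MI?F → skip
[2] flags=0011 GE?F → skip
[3] flags=0011 → (cmp)
[4] flags=0011 PL?T → r4=0x1e
[5] flags=0011 EQ?F → skip
[6] flags=0011 HI?T → r3=0xf3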